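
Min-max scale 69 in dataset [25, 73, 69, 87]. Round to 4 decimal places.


Min = 25, Max = 87
Range = 87 - 25 = 62
Scaled = (x - min) / (max - min)
= (69 - 25) / 62
= 44 / 62
= 0.7097

0.7097


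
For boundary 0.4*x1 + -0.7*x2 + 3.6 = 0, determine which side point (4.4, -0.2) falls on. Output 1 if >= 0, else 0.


Compute 0.4 * 4.4 + -0.7 * -0.2 + 3.6
= 1.76 + 0.14 + 3.6
= 5.5
Since 5.5 >= 0, the point is on the positive side.

1


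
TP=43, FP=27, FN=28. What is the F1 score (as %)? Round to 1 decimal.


Precision = TP / (TP + FP) = 43 / 70 = 0.6143
Recall = TP / (TP + FN) = 43 / 71 = 0.6056
F1 = 2 * P * R / (P + R)
= 2 * 0.6143 * 0.6056 / (0.6143 + 0.6056)
= 0.7441 / 1.2199
= 0.6099
As percentage: 61.0%

61.0


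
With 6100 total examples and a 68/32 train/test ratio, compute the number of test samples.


Train samples = 6100 * 68% = 4148
Test samples = 6100 - 4148
= 1952

1952


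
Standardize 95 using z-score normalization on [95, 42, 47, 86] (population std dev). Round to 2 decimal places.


Mean = (95 + 42 + 47 + 86) / 4 = 67.5
Variance = sum((x_i - mean)^2) / n = 542.25
Std = sqrt(542.25) = 23.2863
Z = (x - mean) / std
= (95 - 67.5) / 23.2863
= 27.5 / 23.2863
= 1.18

1.18


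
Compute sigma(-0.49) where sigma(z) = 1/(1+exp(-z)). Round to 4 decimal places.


sigmoid(z) = 1 / (1 + exp(-z))
exp(-(-0.49)) = exp(0.49) = 1.6323
1 + 1.6323 = 2.6323
1 / 2.6323 = 0.3799

0.3799


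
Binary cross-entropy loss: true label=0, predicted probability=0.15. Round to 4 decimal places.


For y=0: Loss = -log(1-p)
= -log(1 - 0.15)
= -log(0.85)
= -(-0.1625)
= 0.1625

0.1625


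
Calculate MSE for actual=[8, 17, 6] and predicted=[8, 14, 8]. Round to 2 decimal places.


Differences: [0, 3, -2]
Squared errors: [0, 9, 4]
Sum of squared errors = 13
MSE = 13 / 3 = 4.33

4.33


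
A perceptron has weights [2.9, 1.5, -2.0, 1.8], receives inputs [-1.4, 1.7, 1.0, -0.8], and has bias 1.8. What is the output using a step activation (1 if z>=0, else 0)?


z = w . x + b
= 2.9*-1.4 + 1.5*1.7 + -2.0*1.0 + 1.8*-0.8 + 1.8
= -4.06 + 2.55 + -2.0 + -1.44 + 1.8
= -4.95 + 1.8
= -3.15
Since z = -3.15 < 0, output = 0

0


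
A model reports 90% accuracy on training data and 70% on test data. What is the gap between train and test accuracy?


Gap = train_accuracy - test_accuracy
= 90 - 70
= 20%
This gap suggests the model is overfitting.

20


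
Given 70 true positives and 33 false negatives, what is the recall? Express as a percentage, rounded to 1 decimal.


Recall = TP / (TP + FN) * 100
= 70 / (70 + 33)
= 70 / 103
= 0.6796
= 68.0%

68.0


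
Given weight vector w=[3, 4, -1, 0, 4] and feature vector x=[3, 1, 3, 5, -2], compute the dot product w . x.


Element-wise products:
3 * 3 = 9
4 * 1 = 4
-1 * 3 = -3
0 * 5 = 0
4 * -2 = -8
Sum = 9 + 4 + -3 + 0 + -8
= 2

2


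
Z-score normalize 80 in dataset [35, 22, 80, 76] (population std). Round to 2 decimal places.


Mean = (35 + 22 + 80 + 76) / 4 = 53.25
Variance = sum((x_i - mean)^2) / n = 635.6875
Std = sqrt(635.6875) = 25.2128
Z = (x - mean) / std
= (80 - 53.25) / 25.2128
= 26.75 / 25.2128
= 1.06

1.06


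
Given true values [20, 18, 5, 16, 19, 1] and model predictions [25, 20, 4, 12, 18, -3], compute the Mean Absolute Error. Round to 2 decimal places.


Absolute errors: [5, 2, 1, 4, 1, 4]
Sum of absolute errors = 17
MAE = 17 / 6 = 2.83

2.83


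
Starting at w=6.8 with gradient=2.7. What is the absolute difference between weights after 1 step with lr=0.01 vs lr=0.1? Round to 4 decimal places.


With lr=0.01: w_new = 6.8 - 0.01 * 2.7 = 6.773
With lr=0.1: w_new = 6.8 - 0.1 * 2.7 = 6.53
Absolute difference = |6.773 - 6.53|
= 0.2430

0.2430


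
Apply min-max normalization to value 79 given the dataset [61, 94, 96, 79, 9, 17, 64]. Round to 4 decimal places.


Min = 9, Max = 96
Range = 96 - 9 = 87
Scaled = (x - min) / (max - min)
= (79 - 9) / 87
= 70 / 87
= 0.8046

0.8046


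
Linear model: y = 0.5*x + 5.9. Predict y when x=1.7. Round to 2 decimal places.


y = 0.5 * 1.7 + (5.9)
= 0.85 + (5.9)
= 6.75

6.75


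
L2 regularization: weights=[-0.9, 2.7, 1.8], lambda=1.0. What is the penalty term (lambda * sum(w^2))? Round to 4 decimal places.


Squaring each weight:
(-0.9)^2 = 0.81
2.7^2 = 7.29
1.8^2 = 3.24
Sum of squares = 11.34
Penalty = 1.0 * 11.34 = 11.3400

11.3400


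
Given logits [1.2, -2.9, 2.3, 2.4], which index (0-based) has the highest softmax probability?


Softmax is a monotonic transformation, so it preserves the argmax.
We need to find the index of the maximum logit.
Index 0: 1.2
Index 1: -2.9
Index 2: 2.3
Index 3: 2.4
Maximum logit = 2.4 at index 3

3


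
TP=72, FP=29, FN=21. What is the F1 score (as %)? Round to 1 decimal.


Precision = TP / (TP + FP) = 72 / 101 = 0.7129
Recall = TP / (TP + FN) = 72 / 93 = 0.7742
F1 = 2 * P * R / (P + R)
= 2 * 0.7129 * 0.7742 / (0.7129 + 0.7742)
= 1.1038 / 1.4871
= 0.7423
As percentage: 74.2%

74.2


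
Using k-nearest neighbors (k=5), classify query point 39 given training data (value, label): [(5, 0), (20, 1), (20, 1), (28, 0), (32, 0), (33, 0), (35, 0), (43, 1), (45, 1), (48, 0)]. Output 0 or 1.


Distances from query 39:
Point 35 (class 0): distance = 4
Point 43 (class 1): distance = 4
Point 33 (class 0): distance = 6
Point 45 (class 1): distance = 6
Point 32 (class 0): distance = 7
K=5 nearest neighbors: classes = [0, 1, 0, 1, 0]
Votes for class 1: 2 / 5
Majority vote => class 0

0


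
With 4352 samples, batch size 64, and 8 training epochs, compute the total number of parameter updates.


Iterations per epoch = 4352 / 64 = 68
Total updates = iterations_per_epoch * epochs
= 68 * 8
= 544

544


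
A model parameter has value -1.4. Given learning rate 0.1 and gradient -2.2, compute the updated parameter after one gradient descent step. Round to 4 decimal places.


w_new = w_old - lr * gradient
= -1.4 - 0.1 * -2.2
= -1.4 - (-0.22)
= -1.1800

-1.1800


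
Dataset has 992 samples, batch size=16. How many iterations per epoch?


Iterations per epoch = dataset_size / batch_size
= 992 / 16
= 62

62


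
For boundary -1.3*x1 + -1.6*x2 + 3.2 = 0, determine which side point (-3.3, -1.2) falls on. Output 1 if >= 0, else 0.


Compute -1.3 * -3.3 + -1.6 * -1.2 + 3.2
= 4.29 + 1.92 + 3.2
= 9.41
Since 9.41 >= 0, the point is on the positive side.

1


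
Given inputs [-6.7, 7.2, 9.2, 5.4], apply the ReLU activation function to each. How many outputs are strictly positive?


ReLU(x) = max(0, x) for each element:
ReLU(-6.7) = 0
ReLU(7.2) = 7.2
ReLU(9.2) = 9.2
ReLU(5.4) = 5.4
Active neurons (>0): 3

3


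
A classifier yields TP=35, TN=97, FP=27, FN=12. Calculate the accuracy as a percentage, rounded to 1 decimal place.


Accuracy = (TP + TN) / (TP + TN + FP + FN) * 100
= (35 + 97) / (35 + 97 + 27 + 12)
= 132 / 171
= 0.7719
= 77.2%

77.2


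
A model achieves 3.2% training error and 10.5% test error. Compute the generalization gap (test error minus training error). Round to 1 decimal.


Generalization gap = test_error - train_error
= 10.5 - 3.2
= 7.3%
A moderate gap.

7.3


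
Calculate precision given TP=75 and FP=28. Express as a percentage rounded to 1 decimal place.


Precision = TP / (TP + FP) * 100
= 75 / (75 + 28)
= 75 / 103
= 0.7282
= 72.8%

72.8


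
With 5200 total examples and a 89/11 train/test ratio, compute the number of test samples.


Train samples = 5200 * 89% = 4628
Test samples = 5200 - 4628
= 572

572


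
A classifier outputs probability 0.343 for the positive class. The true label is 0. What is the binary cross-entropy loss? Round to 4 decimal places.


For y=0: Loss = -log(1-p)
= -log(1 - 0.343)
= -log(0.657)
= -(-0.4201)
= 0.4201

0.4201


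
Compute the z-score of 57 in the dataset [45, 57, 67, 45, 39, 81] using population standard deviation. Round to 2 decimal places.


Mean = (45 + 57 + 67 + 45 + 39 + 81) / 6 = 55.6667
Variance = sum((x_i - mean)^2) / n = 212.8889
Std = sqrt(212.8889) = 14.5907
Z = (x - mean) / std
= (57 - 55.6667) / 14.5907
= 1.3333 / 14.5907
= 0.09

0.09


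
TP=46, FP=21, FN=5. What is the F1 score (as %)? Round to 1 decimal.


Precision = TP / (TP + FP) = 46 / 67 = 0.6866
Recall = TP / (TP + FN) = 46 / 51 = 0.902
F1 = 2 * P * R / (P + R)
= 2 * 0.6866 * 0.902 / (0.6866 + 0.902)
= 1.2385 / 1.5885
= 0.7797
As percentage: 78.0%

78.0


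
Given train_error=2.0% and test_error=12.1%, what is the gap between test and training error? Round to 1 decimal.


Generalization gap = test_error - train_error
= 12.1 - 2.0
= 10.1%
A large gap suggests overfitting.

10.1


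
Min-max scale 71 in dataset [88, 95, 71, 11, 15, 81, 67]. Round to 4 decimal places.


Min = 11, Max = 95
Range = 95 - 11 = 84
Scaled = (x - min) / (max - min)
= (71 - 11) / 84
= 60 / 84
= 0.7143

0.7143


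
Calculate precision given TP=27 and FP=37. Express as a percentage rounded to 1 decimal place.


Precision = TP / (TP + FP) * 100
= 27 / (27 + 37)
= 27 / 64
= 0.4219
= 42.2%

42.2


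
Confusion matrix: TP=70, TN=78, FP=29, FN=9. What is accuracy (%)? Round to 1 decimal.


Accuracy = (TP + TN) / (TP + TN + FP + FN) * 100
= (70 + 78) / (70 + 78 + 29 + 9)
= 148 / 186
= 0.7957
= 79.6%

79.6


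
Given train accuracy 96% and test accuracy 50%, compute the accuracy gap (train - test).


Gap = train_accuracy - test_accuracy
= 96 - 50
= 46%
This large gap strongly indicates overfitting.

46


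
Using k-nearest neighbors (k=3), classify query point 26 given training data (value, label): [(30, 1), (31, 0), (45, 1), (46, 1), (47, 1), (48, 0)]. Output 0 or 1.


Distances from query 26:
Point 30 (class 1): distance = 4
Point 31 (class 0): distance = 5
Point 45 (class 1): distance = 19
K=3 nearest neighbors: classes = [1, 0, 1]
Votes for class 1: 2 / 3
Majority vote => class 1

1


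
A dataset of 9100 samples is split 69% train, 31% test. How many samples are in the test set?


Train samples = 9100 * 69% = 6279
Test samples = 9100 - 6279
= 2821

2821


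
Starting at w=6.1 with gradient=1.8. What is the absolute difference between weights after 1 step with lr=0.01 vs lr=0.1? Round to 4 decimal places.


With lr=0.01: w_new = 6.1 - 0.01 * 1.8 = 6.082
With lr=0.1: w_new = 6.1 - 0.1 * 1.8 = 5.92
Absolute difference = |6.082 - 5.92|
= 0.1620

0.1620


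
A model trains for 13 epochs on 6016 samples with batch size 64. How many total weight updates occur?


Iterations per epoch = 6016 / 64 = 94
Total updates = iterations_per_epoch * epochs
= 94 * 13
= 1222

1222


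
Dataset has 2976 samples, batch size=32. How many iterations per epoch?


Iterations per epoch = dataset_size / batch_size
= 2976 / 32
= 93

93


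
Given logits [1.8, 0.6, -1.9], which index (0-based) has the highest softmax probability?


Softmax is a monotonic transformation, so it preserves the argmax.
We need to find the index of the maximum logit.
Index 0: 1.8
Index 1: 0.6
Index 2: -1.9
Maximum logit = 1.8 at index 0

0


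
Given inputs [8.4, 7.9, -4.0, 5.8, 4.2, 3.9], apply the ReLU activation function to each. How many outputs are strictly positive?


ReLU(x) = max(0, x) for each element:
ReLU(8.4) = 8.4
ReLU(7.9) = 7.9
ReLU(-4.0) = 0
ReLU(5.8) = 5.8
ReLU(4.2) = 4.2
ReLU(3.9) = 3.9
Active neurons (>0): 5

5


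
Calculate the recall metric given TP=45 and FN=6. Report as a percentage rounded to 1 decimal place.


Recall = TP / (TP + FN) * 100
= 45 / (45 + 6)
= 45 / 51
= 0.8824
= 88.2%

88.2


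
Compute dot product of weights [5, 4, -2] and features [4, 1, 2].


Element-wise products:
5 * 4 = 20
4 * 1 = 4
-2 * 2 = -4
Sum = 20 + 4 + -4
= 20

20


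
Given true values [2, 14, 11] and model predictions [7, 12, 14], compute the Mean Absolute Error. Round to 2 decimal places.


Absolute errors: [5, 2, 3]
Sum of absolute errors = 10
MAE = 10 / 3 = 3.33

3.33


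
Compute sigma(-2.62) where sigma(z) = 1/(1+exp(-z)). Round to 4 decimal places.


sigmoid(z) = 1 / (1 + exp(-z))
exp(-(-2.62)) = exp(2.62) = 13.7357
1 + 13.7357 = 14.7357
1 / 14.7357 = 0.0679

0.0679


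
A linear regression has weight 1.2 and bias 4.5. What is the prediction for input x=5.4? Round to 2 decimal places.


y = 1.2 * 5.4 + (4.5)
= 6.48 + (4.5)
= 10.98

10.98


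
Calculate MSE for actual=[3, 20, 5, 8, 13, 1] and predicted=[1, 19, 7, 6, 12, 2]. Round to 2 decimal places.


Differences: [2, 1, -2, 2, 1, -1]
Squared errors: [4, 1, 4, 4, 1, 1]
Sum of squared errors = 15
MSE = 15 / 6 = 2.50

2.50


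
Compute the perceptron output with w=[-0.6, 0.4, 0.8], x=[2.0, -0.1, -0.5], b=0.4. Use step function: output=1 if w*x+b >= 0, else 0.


z = w . x + b
= -0.6*2.0 + 0.4*-0.1 + 0.8*-0.5 + 0.4
= -1.2 + -0.04 + -0.4 + 0.4
= -1.64 + 0.4
= -1.24
Since z = -1.24 < 0, output = 0

0


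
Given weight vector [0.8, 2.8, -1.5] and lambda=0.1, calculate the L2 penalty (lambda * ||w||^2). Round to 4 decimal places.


Squaring each weight:
0.8^2 = 0.64
2.8^2 = 7.84
(-1.5)^2 = 2.25
Sum of squares = 10.73
Penalty = 0.1 * 10.73 = 1.0730

1.0730


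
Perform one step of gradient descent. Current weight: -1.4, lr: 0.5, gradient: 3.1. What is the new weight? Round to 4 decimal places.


w_new = w_old - lr * gradient
= -1.4 - 0.5 * 3.1
= -1.4 - (1.55)
= -2.9500

-2.9500


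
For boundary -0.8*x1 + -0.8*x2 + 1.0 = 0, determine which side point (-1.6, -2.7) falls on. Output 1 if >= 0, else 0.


Compute -0.8 * -1.6 + -0.8 * -2.7 + 1.0
= 1.28 + 2.16 + 1.0
= 4.44
Since 4.44 >= 0, the point is on the positive side.

1


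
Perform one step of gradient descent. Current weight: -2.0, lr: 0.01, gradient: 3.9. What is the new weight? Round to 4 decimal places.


w_new = w_old - lr * gradient
= -2.0 - 0.01 * 3.9
= -2.0 - (0.039)
= -2.0390

-2.0390


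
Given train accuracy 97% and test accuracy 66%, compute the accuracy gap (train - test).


Gap = train_accuracy - test_accuracy
= 97 - 66
= 31%
This large gap strongly indicates overfitting.

31


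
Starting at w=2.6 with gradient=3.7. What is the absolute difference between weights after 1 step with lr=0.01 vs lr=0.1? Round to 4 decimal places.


With lr=0.01: w_new = 2.6 - 0.01 * 3.7 = 2.563
With lr=0.1: w_new = 2.6 - 0.1 * 3.7 = 2.23
Absolute difference = |2.563 - 2.23|
= 0.3330

0.3330


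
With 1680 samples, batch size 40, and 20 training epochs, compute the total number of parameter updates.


Iterations per epoch = 1680 / 40 = 42
Total updates = iterations_per_epoch * epochs
= 42 * 20
= 840

840


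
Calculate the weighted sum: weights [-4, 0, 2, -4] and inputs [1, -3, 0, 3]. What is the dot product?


Element-wise products:
-4 * 1 = -4
0 * -3 = 0
2 * 0 = 0
-4 * 3 = -12
Sum = -4 + 0 + 0 + -12
= -16

-16


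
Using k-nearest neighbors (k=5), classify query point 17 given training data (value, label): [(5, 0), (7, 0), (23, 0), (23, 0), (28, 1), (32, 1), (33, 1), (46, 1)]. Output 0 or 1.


Distances from query 17:
Point 23 (class 0): distance = 6
Point 23 (class 0): distance = 6
Point 7 (class 0): distance = 10
Point 28 (class 1): distance = 11
Point 5 (class 0): distance = 12
K=5 nearest neighbors: classes = [0, 0, 0, 1, 0]
Votes for class 1: 1 / 5
Majority vote => class 0

0


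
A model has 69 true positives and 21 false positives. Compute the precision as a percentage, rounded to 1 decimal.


Precision = TP / (TP + FP) * 100
= 69 / (69 + 21)
= 69 / 90
= 0.7667
= 76.7%

76.7


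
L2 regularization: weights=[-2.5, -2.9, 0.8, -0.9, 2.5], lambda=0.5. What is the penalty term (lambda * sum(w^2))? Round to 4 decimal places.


Squaring each weight:
(-2.5)^2 = 6.25
(-2.9)^2 = 8.41
0.8^2 = 0.64
(-0.9)^2 = 0.81
2.5^2 = 6.25
Sum of squares = 22.36
Penalty = 0.5 * 22.36 = 11.1800

11.1800


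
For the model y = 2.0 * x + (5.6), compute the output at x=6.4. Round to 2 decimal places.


y = 2.0 * 6.4 + (5.6)
= 12.8 + (5.6)
= 18.40

18.40


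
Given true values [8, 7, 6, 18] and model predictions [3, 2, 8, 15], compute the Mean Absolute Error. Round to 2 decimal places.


Absolute errors: [5, 5, 2, 3]
Sum of absolute errors = 15
MAE = 15 / 4 = 3.75

3.75


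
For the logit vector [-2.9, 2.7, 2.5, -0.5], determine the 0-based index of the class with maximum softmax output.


Softmax is a monotonic transformation, so it preserves the argmax.
We need to find the index of the maximum logit.
Index 0: -2.9
Index 1: 2.7
Index 2: 2.5
Index 3: -0.5
Maximum logit = 2.7 at index 1

1


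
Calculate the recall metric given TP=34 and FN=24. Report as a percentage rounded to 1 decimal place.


Recall = TP / (TP + FN) * 100
= 34 / (34 + 24)
= 34 / 58
= 0.5862
= 58.6%

58.6


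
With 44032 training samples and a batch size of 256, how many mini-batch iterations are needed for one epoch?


Iterations per epoch = dataset_size / batch_size
= 44032 / 256
= 172

172


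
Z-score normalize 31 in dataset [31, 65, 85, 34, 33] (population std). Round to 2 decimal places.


Mean = (31 + 65 + 85 + 34 + 33) / 5 = 49.6
Variance = sum((x_i - mean)^2) / n = 471.04
Std = sqrt(471.04) = 21.7035
Z = (x - mean) / std
= (31 - 49.6) / 21.7035
= -18.6 / 21.7035
= -0.86

-0.86


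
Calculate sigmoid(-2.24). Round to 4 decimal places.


sigmoid(z) = 1 / (1 + exp(-z))
exp(-(-2.24)) = exp(2.24) = 9.3933
1 + 9.3933 = 10.3933
1 / 10.3933 = 0.0962

0.0962


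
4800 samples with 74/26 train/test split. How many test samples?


Train samples = 4800 * 74% = 3552
Test samples = 4800 - 3552
= 1248

1248


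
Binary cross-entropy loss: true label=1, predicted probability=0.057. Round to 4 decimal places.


For y=1: Loss = -log(p)
= -log(0.057)
= -(-2.8647)
= 2.8647

2.8647


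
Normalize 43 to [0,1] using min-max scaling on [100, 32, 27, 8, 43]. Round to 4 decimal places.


Min = 8, Max = 100
Range = 100 - 8 = 92
Scaled = (x - min) / (max - min)
= (43 - 8) / 92
= 35 / 92
= 0.3804

0.3804


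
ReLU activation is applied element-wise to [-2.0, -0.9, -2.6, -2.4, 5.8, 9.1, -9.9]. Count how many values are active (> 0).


ReLU(x) = max(0, x) for each element:
ReLU(-2.0) = 0
ReLU(-0.9) = 0
ReLU(-2.6) = 0
ReLU(-2.4) = 0
ReLU(5.8) = 5.8
ReLU(9.1) = 9.1
ReLU(-9.9) = 0
Active neurons (>0): 2

2


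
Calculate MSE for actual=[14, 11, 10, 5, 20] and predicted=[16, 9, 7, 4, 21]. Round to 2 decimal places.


Differences: [-2, 2, 3, 1, -1]
Squared errors: [4, 4, 9, 1, 1]
Sum of squared errors = 19
MSE = 19 / 5 = 3.80

3.80


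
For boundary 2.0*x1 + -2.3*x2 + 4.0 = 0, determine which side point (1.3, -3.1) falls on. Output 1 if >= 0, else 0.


Compute 2.0 * 1.3 + -2.3 * -3.1 + 4.0
= 2.6 + 7.13 + 4.0
= 13.73
Since 13.73 >= 0, the point is on the positive side.

1


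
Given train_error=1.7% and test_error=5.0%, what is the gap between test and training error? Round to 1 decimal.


Generalization gap = test_error - train_error
= 5.0 - 1.7
= 3.3%
A moderate gap.

3.3


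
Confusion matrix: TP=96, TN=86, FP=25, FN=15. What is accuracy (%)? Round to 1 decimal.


Accuracy = (TP + TN) / (TP + TN + FP + FN) * 100
= (96 + 86) / (96 + 86 + 25 + 15)
= 182 / 222
= 0.8198
= 82.0%

82.0


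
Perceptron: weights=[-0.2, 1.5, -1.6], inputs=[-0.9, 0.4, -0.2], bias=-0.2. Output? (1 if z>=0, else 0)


z = w . x + b
= -0.2*-0.9 + 1.5*0.4 + -1.6*-0.2 + -0.2
= 0.18 + 0.6 + 0.32 + -0.2
= 1.1 + -0.2
= 0.9
Since z = 0.9 >= 0, output = 1

1


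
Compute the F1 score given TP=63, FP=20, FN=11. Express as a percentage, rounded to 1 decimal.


Precision = TP / (TP + FP) = 63 / 83 = 0.759
Recall = TP / (TP + FN) = 63 / 74 = 0.8514
F1 = 2 * P * R / (P + R)
= 2 * 0.759 * 0.8514 / (0.759 + 0.8514)
= 1.2924 / 1.6104
= 0.8025
As percentage: 80.3%

80.3


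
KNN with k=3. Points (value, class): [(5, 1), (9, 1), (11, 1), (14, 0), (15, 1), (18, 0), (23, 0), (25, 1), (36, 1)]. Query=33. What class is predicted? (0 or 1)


Distances from query 33:
Point 36 (class 1): distance = 3
Point 25 (class 1): distance = 8
Point 23 (class 0): distance = 10
K=3 nearest neighbors: classes = [1, 1, 0]
Votes for class 1: 2 / 3
Majority vote => class 1

1


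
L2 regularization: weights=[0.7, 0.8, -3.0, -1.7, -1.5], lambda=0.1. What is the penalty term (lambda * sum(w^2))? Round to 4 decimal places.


Squaring each weight:
0.7^2 = 0.49
0.8^2 = 0.64
(-3.0)^2 = 9.0
(-1.7)^2 = 2.89
(-1.5)^2 = 2.25
Sum of squares = 15.27
Penalty = 0.1 * 15.27 = 1.5270

1.5270


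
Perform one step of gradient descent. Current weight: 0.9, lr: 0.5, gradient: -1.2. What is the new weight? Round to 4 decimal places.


w_new = w_old - lr * gradient
= 0.9 - 0.5 * -1.2
= 0.9 - (-0.6)
= 1.5000

1.5000


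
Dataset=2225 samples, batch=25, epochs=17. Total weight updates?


Iterations per epoch = 2225 / 25 = 89
Total updates = iterations_per_epoch * epochs
= 89 * 17
= 1513

1513


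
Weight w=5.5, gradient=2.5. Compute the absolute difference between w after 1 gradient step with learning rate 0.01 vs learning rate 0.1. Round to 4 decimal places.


With lr=0.01: w_new = 5.5 - 0.01 * 2.5 = 5.475
With lr=0.1: w_new = 5.5 - 0.1 * 2.5 = 5.25
Absolute difference = |5.475 - 5.25|
= 0.2250

0.2250


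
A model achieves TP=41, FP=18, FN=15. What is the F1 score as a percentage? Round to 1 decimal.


Precision = TP / (TP + FP) = 41 / 59 = 0.6949
Recall = TP / (TP + FN) = 41 / 56 = 0.7321
F1 = 2 * P * R / (P + R)
= 2 * 0.6949 * 0.7321 / (0.6949 + 0.7321)
= 1.0176 / 1.4271
= 0.713
As percentage: 71.3%

71.3


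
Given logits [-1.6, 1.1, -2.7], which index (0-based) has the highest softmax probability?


Softmax is a monotonic transformation, so it preserves the argmax.
We need to find the index of the maximum logit.
Index 0: -1.6
Index 1: 1.1
Index 2: -2.7
Maximum logit = 1.1 at index 1

1


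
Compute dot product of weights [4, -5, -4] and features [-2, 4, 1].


Element-wise products:
4 * -2 = -8
-5 * 4 = -20
-4 * 1 = -4
Sum = -8 + -20 + -4
= -32

-32


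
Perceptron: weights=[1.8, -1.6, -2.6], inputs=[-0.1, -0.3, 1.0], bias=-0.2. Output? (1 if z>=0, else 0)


z = w . x + b
= 1.8*-0.1 + -1.6*-0.3 + -2.6*1.0 + -0.2
= -0.18 + 0.48 + -2.6 + -0.2
= -2.3 + -0.2
= -2.5
Since z = -2.5 < 0, output = 0

0


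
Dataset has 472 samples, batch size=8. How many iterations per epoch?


Iterations per epoch = dataset_size / batch_size
= 472 / 8
= 59

59


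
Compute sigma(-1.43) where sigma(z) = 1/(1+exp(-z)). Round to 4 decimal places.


sigmoid(z) = 1 / (1 + exp(-z))
exp(-(-1.43)) = exp(1.43) = 4.1787
1 + 4.1787 = 5.1787
1 / 5.1787 = 0.1931

0.1931


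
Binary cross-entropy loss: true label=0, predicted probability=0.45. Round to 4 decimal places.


For y=0: Loss = -log(1-p)
= -log(1 - 0.45)
= -log(0.55)
= -(-0.5978)
= 0.5978

0.5978


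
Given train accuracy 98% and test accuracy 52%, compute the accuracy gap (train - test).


Gap = train_accuracy - test_accuracy
= 98 - 52
= 46%
This large gap strongly indicates overfitting.

46


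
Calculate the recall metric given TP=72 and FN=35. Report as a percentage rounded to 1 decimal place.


Recall = TP / (TP + FN) * 100
= 72 / (72 + 35)
= 72 / 107
= 0.6729
= 67.3%

67.3


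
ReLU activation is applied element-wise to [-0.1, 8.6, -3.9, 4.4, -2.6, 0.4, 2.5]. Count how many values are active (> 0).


ReLU(x) = max(0, x) for each element:
ReLU(-0.1) = 0
ReLU(8.6) = 8.6
ReLU(-3.9) = 0
ReLU(4.4) = 4.4
ReLU(-2.6) = 0
ReLU(0.4) = 0.4
ReLU(2.5) = 2.5
Active neurons (>0): 4

4


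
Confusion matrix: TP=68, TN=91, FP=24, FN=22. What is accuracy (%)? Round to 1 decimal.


Accuracy = (TP + TN) / (TP + TN + FP + FN) * 100
= (68 + 91) / (68 + 91 + 24 + 22)
= 159 / 205
= 0.7756
= 77.6%

77.6


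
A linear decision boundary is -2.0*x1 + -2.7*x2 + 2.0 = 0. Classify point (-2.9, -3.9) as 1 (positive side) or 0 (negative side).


Compute -2.0 * -2.9 + -2.7 * -3.9 + 2.0
= 5.8 + 10.53 + 2.0
= 18.33
Since 18.33 >= 0, the point is on the positive side.

1


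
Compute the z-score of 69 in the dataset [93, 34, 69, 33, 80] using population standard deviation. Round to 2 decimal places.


Mean = (93 + 34 + 69 + 33 + 80) / 5 = 61.8
Variance = sum((x_i - mean)^2) / n = 591.76
Std = sqrt(591.76) = 24.3261
Z = (x - mean) / std
= (69 - 61.8) / 24.3261
= 7.2 / 24.3261
= 0.30

0.30


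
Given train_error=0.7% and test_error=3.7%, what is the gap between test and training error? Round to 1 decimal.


Generalization gap = test_error - train_error
= 3.7 - 0.7
= 3.0%
A moderate gap.

3.0


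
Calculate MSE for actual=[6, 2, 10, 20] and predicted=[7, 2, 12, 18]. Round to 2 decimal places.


Differences: [-1, 0, -2, 2]
Squared errors: [1, 0, 4, 4]
Sum of squared errors = 9
MSE = 9 / 4 = 2.25

2.25


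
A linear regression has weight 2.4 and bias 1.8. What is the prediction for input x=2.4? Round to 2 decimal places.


y = 2.4 * 2.4 + (1.8)
= 5.76 + (1.8)
= 7.56

7.56


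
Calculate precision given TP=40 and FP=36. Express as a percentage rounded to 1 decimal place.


Precision = TP / (TP + FP) * 100
= 40 / (40 + 36)
= 40 / 76
= 0.5263
= 52.6%

52.6


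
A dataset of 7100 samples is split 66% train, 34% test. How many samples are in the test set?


Train samples = 7100 * 66% = 4686
Test samples = 7100 - 4686
= 2414

2414


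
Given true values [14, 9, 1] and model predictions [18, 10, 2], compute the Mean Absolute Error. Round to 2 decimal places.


Absolute errors: [4, 1, 1]
Sum of absolute errors = 6
MAE = 6 / 3 = 2.00

2.00


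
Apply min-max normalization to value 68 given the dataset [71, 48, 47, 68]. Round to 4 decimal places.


Min = 47, Max = 71
Range = 71 - 47 = 24
Scaled = (x - min) / (max - min)
= (68 - 47) / 24
= 21 / 24
= 0.8750

0.8750


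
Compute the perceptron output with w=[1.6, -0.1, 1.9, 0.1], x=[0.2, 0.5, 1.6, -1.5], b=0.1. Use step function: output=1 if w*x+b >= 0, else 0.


z = w . x + b
= 1.6*0.2 + -0.1*0.5 + 1.9*1.6 + 0.1*-1.5 + 0.1
= 0.32 + -0.05 + 3.04 + -0.15 + 0.1
= 3.16 + 0.1
= 3.26
Since z = 3.26 >= 0, output = 1

1


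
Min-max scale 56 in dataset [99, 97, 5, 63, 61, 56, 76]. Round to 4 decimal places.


Min = 5, Max = 99
Range = 99 - 5 = 94
Scaled = (x - min) / (max - min)
= (56 - 5) / 94
= 51 / 94
= 0.5426

0.5426


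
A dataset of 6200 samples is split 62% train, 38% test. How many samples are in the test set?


Train samples = 6200 * 62% = 3844
Test samples = 6200 - 3844
= 2356

2356


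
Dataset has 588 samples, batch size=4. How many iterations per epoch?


Iterations per epoch = dataset_size / batch_size
= 588 / 4
= 147

147


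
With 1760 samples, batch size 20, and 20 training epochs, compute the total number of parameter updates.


Iterations per epoch = 1760 / 20 = 88
Total updates = iterations_per_epoch * epochs
= 88 * 20
= 1760

1760


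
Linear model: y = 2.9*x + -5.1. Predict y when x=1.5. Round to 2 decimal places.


y = 2.9 * 1.5 + (-5.1)
= 4.35 + (-5.1)
= -0.75

-0.75


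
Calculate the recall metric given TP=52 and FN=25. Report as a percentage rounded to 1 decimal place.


Recall = TP / (TP + FN) * 100
= 52 / (52 + 25)
= 52 / 77
= 0.6753
= 67.5%

67.5


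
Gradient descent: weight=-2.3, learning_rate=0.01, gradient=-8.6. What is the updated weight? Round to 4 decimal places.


w_new = w_old - lr * gradient
= -2.3 - 0.01 * -8.6
= -2.3 - (-0.086)
= -2.2140

-2.2140


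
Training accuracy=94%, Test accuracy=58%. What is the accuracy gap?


Gap = train_accuracy - test_accuracy
= 94 - 58
= 36%
This large gap strongly indicates overfitting.

36


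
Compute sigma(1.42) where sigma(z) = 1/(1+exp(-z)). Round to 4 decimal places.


sigmoid(z) = 1 / (1 + exp(-z))
exp(-(1.42)) = exp(-1.42) = 0.2417
1 + 0.2417 = 1.2417
1 / 1.2417 = 0.8053

0.8053


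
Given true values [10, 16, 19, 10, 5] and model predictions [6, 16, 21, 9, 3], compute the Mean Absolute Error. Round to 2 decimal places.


Absolute errors: [4, 0, 2, 1, 2]
Sum of absolute errors = 9
MAE = 9 / 5 = 1.80

1.80


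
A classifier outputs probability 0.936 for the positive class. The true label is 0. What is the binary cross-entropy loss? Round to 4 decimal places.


For y=0: Loss = -log(1-p)
= -log(1 - 0.936)
= -log(0.064)
= -(-2.7489)
= 2.7489

2.7489


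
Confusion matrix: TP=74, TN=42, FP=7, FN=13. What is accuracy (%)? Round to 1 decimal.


Accuracy = (TP + TN) / (TP + TN + FP + FN) * 100
= (74 + 42) / (74 + 42 + 7 + 13)
= 116 / 136
= 0.8529
= 85.3%

85.3


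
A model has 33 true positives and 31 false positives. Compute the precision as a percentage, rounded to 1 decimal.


Precision = TP / (TP + FP) * 100
= 33 / (33 + 31)
= 33 / 64
= 0.5156
= 51.6%

51.6


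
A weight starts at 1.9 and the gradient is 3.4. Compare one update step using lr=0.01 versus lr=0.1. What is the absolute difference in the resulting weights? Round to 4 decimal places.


With lr=0.01: w_new = 1.9 - 0.01 * 3.4 = 1.866
With lr=0.1: w_new = 1.9 - 0.1 * 3.4 = 1.56
Absolute difference = |1.866 - 1.56|
= 0.3060

0.3060


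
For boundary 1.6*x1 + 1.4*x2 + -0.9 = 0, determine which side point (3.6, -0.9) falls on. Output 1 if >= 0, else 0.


Compute 1.6 * 3.6 + 1.4 * -0.9 + -0.9
= 5.76 + -1.26 + -0.9
= 3.6
Since 3.6 >= 0, the point is on the positive side.

1


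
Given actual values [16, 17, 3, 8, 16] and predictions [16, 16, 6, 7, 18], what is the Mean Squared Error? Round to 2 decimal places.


Differences: [0, 1, -3, 1, -2]
Squared errors: [0, 1, 9, 1, 4]
Sum of squared errors = 15
MSE = 15 / 5 = 3.00

3.00


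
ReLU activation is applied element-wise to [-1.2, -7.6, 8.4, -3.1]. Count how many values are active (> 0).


ReLU(x) = max(0, x) for each element:
ReLU(-1.2) = 0
ReLU(-7.6) = 0
ReLU(8.4) = 8.4
ReLU(-3.1) = 0
Active neurons (>0): 1

1


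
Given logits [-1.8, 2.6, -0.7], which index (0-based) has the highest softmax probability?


Softmax is a monotonic transformation, so it preserves the argmax.
We need to find the index of the maximum logit.
Index 0: -1.8
Index 1: 2.6
Index 2: -0.7
Maximum logit = 2.6 at index 1

1


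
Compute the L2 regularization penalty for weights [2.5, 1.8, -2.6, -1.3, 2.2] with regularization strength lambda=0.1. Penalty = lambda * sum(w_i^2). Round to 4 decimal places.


Squaring each weight:
2.5^2 = 6.25
1.8^2 = 3.24
(-2.6)^2 = 6.76
(-1.3)^2 = 1.69
2.2^2 = 4.84
Sum of squares = 22.78
Penalty = 0.1 * 22.78 = 2.2780

2.2780


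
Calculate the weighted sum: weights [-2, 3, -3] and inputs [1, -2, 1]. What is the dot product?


Element-wise products:
-2 * 1 = -2
3 * -2 = -6
-3 * 1 = -3
Sum = -2 + -6 + -3
= -11

-11


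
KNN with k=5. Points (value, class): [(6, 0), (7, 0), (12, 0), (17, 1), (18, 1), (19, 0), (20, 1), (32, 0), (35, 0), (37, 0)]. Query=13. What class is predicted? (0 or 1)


Distances from query 13:
Point 12 (class 0): distance = 1
Point 17 (class 1): distance = 4
Point 18 (class 1): distance = 5
Point 7 (class 0): distance = 6
Point 19 (class 0): distance = 6
K=5 nearest neighbors: classes = [0, 1, 1, 0, 0]
Votes for class 1: 2 / 5
Majority vote => class 0

0


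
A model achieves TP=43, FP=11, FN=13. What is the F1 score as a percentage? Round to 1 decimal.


Precision = TP / (TP + FP) = 43 / 54 = 0.7963
Recall = TP / (TP + FN) = 43 / 56 = 0.7679
F1 = 2 * P * R / (P + R)
= 2 * 0.7963 * 0.7679 / (0.7963 + 0.7679)
= 1.2229 / 1.5642
= 0.7818
As percentage: 78.2%

78.2


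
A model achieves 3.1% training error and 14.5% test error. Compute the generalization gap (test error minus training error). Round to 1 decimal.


Generalization gap = test_error - train_error
= 14.5 - 3.1
= 11.4%
A large gap suggests overfitting.

11.4


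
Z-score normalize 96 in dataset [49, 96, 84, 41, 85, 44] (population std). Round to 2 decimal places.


Mean = (49 + 96 + 84 + 41 + 85 + 44) / 6 = 66.5
Variance = sum((x_i - mean)^2) / n = 496.9167
Std = sqrt(496.9167) = 22.2916
Z = (x - mean) / std
= (96 - 66.5) / 22.2916
= 29.5 / 22.2916
= 1.32

1.32


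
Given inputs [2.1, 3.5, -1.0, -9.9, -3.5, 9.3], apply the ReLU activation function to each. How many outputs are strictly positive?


ReLU(x) = max(0, x) for each element:
ReLU(2.1) = 2.1
ReLU(3.5) = 3.5
ReLU(-1.0) = 0
ReLU(-9.9) = 0
ReLU(-3.5) = 0
ReLU(9.3) = 9.3
Active neurons (>0): 3

3


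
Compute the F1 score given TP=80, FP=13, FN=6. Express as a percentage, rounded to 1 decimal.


Precision = TP / (TP + FP) = 80 / 93 = 0.8602
Recall = TP / (TP + FN) = 80 / 86 = 0.9302
F1 = 2 * P * R / (P + R)
= 2 * 0.8602 * 0.9302 / (0.8602 + 0.9302)
= 1.6004 / 1.7904
= 0.8939
As percentage: 89.4%

89.4


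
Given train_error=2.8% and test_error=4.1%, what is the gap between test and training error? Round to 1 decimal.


Generalization gap = test_error - train_error
= 4.1 - 2.8
= 1.3%
A small gap suggests good generalization.

1.3


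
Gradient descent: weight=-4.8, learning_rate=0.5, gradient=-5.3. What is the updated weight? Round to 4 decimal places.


w_new = w_old - lr * gradient
= -4.8 - 0.5 * -5.3
= -4.8 - (-2.65)
= -2.1500

-2.1500


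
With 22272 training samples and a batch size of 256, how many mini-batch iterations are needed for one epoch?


Iterations per epoch = dataset_size / batch_size
= 22272 / 256
= 87

87


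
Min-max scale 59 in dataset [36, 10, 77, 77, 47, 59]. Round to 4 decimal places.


Min = 10, Max = 77
Range = 77 - 10 = 67
Scaled = (x - min) / (max - min)
= (59 - 10) / 67
= 49 / 67
= 0.7313

0.7313


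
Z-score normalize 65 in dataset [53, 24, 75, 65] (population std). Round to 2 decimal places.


Mean = (53 + 24 + 75 + 65) / 4 = 54.25
Variance = sum((x_i - mean)^2) / n = 365.6875
Std = sqrt(365.6875) = 19.123
Z = (x - mean) / std
= (65 - 54.25) / 19.123
= 10.75 / 19.123
= 0.56

0.56


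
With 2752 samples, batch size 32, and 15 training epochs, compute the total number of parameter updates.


Iterations per epoch = 2752 / 32 = 86
Total updates = iterations_per_epoch * epochs
= 86 * 15
= 1290

1290


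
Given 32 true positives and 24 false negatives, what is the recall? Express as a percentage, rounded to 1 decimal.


Recall = TP / (TP + FN) * 100
= 32 / (32 + 24)
= 32 / 56
= 0.5714
= 57.1%

57.1


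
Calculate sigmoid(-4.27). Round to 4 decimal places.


sigmoid(z) = 1 / (1 + exp(-z))
exp(-(-4.27)) = exp(4.27) = 71.5216
1 + 71.5216 = 72.5216
1 / 72.5216 = 0.0138

0.0138


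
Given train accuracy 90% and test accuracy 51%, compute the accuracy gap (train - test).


Gap = train_accuracy - test_accuracy
= 90 - 51
= 39%
This large gap strongly indicates overfitting.

39


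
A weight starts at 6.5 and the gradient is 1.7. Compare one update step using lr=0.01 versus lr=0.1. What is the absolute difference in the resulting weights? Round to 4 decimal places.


With lr=0.01: w_new = 6.5 - 0.01 * 1.7 = 6.483
With lr=0.1: w_new = 6.5 - 0.1 * 1.7 = 6.33
Absolute difference = |6.483 - 6.33|
= 0.1530

0.1530


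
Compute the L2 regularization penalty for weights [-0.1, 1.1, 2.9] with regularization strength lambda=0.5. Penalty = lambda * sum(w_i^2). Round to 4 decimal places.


Squaring each weight:
(-0.1)^2 = 0.01
1.1^2 = 1.21
2.9^2 = 8.41
Sum of squares = 9.63
Penalty = 0.5 * 9.63 = 4.8150

4.8150


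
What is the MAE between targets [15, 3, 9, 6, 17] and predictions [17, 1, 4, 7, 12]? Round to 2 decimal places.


Absolute errors: [2, 2, 5, 1, 5]
Sum of absolute errors = 15
MAE = 15 / 5 = 3.00

3.00


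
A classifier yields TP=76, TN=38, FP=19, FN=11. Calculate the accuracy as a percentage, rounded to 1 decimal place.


Accuracy = (TP + TN) / (TP + TN + FP + FN) * 100
= (76 + 38) / (76 + 38 + 19 + 11)
= 114 / 144
= 0.7917
= 79.2%

79.2


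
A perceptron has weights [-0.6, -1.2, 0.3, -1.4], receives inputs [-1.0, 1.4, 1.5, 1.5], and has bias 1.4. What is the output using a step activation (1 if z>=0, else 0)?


z = w . x + b
= -0.6*-1.0 + -1.2*1.4 + 0.3*1.5 + -1.4*1.5 + 1.4
= 0.6 + -1.68 + 0.45 + -2.1 + 1.4
= -2.73 + 1.4
= -1.33
Since z = -1.33 < 0, output = 0

0


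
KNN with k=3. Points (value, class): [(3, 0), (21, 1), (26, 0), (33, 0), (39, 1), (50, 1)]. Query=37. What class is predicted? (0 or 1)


Distances from query 37:
Point 39 (class 1): distance = 2
Point 33 (class 0): distance = 4
Point 26 (class 0): distance = 11
K=3 nearest neighbors: classes = [1, 0, 0]
Votes for class 1: 1 / 3
Majority vote => class 0

0


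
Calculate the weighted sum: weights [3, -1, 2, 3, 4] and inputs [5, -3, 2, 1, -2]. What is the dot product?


Element-wise products:
3 * 5 = 15
-1 * -3 = 3
2 * 2 = 4
3 * 1 = 3
4 * -2 = -8
Sum = 15 + 3 + 4 + 3 + -8
= 17

17


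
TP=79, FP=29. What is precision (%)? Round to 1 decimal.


Precision = TP / (TP + FP) * 100
= 79 / (79 + 29)
= 79 / 108
= 0.7315
= 73.1%

73.1


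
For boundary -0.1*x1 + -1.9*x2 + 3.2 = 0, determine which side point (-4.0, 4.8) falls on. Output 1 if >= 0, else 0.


Compute -0.1 * -4.0 + -1.9 * 4.8 + 3.2
= 0.4 + -9.12 + 3.2
= -5.52
Since -5.52 < 0, the point is on the negative side.

0


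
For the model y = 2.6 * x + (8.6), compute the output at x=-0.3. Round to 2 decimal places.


y = 2.6 * -0.3 + (8.6)
= -0.78 + (8.6)
= 7.82

7.82


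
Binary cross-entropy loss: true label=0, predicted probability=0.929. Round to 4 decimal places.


For y=0: Loss = -log(1-p)
= -log(1 - 0.929)
= -log(0.071)
= -(-2.6451)
= 2.6451

2.6451


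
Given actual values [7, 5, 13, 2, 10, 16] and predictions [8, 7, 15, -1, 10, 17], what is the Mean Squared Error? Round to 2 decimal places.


Differences: [-1, -2, -2, 3, 0, -1]
Squared errors: [1, 4, 4, 9, 0, 1]
Sum of squared errors = 19
MSE = 19 / 6 = 3.17

3.17


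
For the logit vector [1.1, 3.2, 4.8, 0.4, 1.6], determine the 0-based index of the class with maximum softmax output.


Softmax is a monotonic transformation, so it preserves the argmax.
We need to find the index of the maximum logit.
Index 0: 1.1
Index 1: 3.2
Index 2: 4.8
Index 3: 0.4
Index 4: 1.6
Maximum logit = 4.8 at index 2

2


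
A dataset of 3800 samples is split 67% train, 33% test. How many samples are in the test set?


Train samples = 3800 * 67% = 2546
Test samples = 3800 - 2546
= 1254

1254


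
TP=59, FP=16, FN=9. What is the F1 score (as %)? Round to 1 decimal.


Precision = TP / (TP + FP) = 59 / 75 = 0.7867
Recall = TP / (TP + FN) = 59 / 68 = 0.8676
F1 = 2 * P * R / (P + R)
= 2 * 0.7867 * 0.8676 / (0.7867 + 0.8676)
= 1.3651 / 1.6543
= 0.8252
As percentage: 82.5%

82.5


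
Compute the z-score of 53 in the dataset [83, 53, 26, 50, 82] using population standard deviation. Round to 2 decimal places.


Mean = (83 + 53 + 26 + 50 + 82) / 5 = 58.8
Variance = sum((x_i - mean)^2) / n = 462.16
Std = sqrt(462.16) = 21.4979
Z = (x - mean) / std
= (53 - 58.8) / 21.4979
= -5.8 / 21.4979
= -0.27

-0.27


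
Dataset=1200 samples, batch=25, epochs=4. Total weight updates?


Iterations per epoch = 1200 / 25 = 48
Total updates = iterations_per_epoch * epochs
= 48 * 4
= 192

192


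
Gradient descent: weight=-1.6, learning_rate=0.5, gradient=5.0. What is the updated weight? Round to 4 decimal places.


w_new = w_old - lr * gradient
= -1.6 - 0.5 * 5.0
= -1.6 - (2.5)
= -4.1000

-4.1000


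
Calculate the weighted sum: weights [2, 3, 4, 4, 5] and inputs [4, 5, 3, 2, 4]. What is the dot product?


Element-wise products:
2 * 4 = 8
3 * 5 = 15
4 * 3 = 12
4 * 2 = 8
5 * 4 = 20
Sum = 8 + 15 + 12 + 8 + 20
= 63

63


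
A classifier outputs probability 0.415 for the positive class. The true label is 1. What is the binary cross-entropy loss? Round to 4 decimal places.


For y=1: Loss = -log(p)
= -log(0.415)
= -(-0.8795)
= 0.8795

0.8795


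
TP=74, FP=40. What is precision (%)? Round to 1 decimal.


Precision = TP / (TP + FP) * 100
= 74 / (74 + 40)
= 74 / 114
= 0.6491
= 64.9%

64.9


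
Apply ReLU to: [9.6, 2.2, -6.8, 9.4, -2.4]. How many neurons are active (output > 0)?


ReLU(x) = max(0, x) for each element:
ReLU(9.6) = 9.6
ReLU(2.2) = 2.2
ReLU(-6.8) = 0
ReLU(9.4) = 9.4
ReLU(-2.4) = 0
Active neurons (>0): 3

3
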